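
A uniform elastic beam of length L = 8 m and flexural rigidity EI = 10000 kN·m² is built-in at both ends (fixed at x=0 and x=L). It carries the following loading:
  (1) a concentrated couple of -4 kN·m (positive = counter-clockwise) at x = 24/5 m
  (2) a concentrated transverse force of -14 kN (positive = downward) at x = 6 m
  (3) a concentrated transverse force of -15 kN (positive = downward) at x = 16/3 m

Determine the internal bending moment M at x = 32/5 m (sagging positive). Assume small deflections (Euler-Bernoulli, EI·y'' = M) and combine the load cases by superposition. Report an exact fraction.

M(32/5) = -1239/500 kN·m

Load 1 — applied couple M₀=-4 kN·m at a=24/5 m (b=L-a=16/5):
  M_1 = R_Ax - M_A - M₀  [x>a] with R_A=-18/25, M_A=-32/25 = (-18/25)·(32/5) - (-32/25) - (-4) = 84/125 kN·m
Load 2 — point force P=-14 kN at a=6 m (b=L-a=2):
  M_2 = Pa²(a+3b)(L-x)/L³ - Pa²b/L²  [x>a] = (-14)·6²·(6+3·2)·(8-(32/5))/8³ - (-14)·6²·2/8² = -63/20 kN·m
Load 3 — point force P=-15 kN at a=16/3 m (b=L-a=8/3):
  M_3 = Pa²(a+3b)(L-x)/L³ - Pa²b/L²  [x>a] = (-15)·(16/3)²·((16/3)+3·(8/3))·(8-(32/5))/8³ - (-15)·(16/3)²·(8/3)/8² = 0 kN·m
Superposition: M = Σ M_i = -1239/500 kN·m ≈ -2.478000 kN·m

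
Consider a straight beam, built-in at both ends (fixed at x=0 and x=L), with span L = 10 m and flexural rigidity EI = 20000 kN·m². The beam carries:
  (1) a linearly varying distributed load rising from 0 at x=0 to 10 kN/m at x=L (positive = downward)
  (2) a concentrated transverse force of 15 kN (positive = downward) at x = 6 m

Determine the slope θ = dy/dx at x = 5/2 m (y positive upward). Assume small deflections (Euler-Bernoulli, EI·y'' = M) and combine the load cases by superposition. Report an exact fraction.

θ(5/2) = -7371/2560000 rad

Load 1 — triangular load w₀=10 kN/m (0→w₀ over full span):
  θ_1 = -w₀(2x(L-x)(L-2x)(x+2L)+x²(L-x)²)/(120LEI) = -10·(2·(5/2)·(10-(5/2))·(10-2·(5/2))·((5/2)+2·10)+(5/2)²·(10-(5/2))²)/(120·10·20000) = -39/20480 rad
Load 2 — point force P=15 kN at a=6 m (b=L-a=4):
  θ_2 = -Pb²x(2aL-(3a+b)x)/(2L³EI)  [x≤a] = -15·4²·(5/2)·(2·6·10-(3·6+4)·(5/2))/(2·10³·20000) = -39/40000 rad
Superposition: θ = Σ θ_i = -7371/2560000 rad ≈ -0.002879 rad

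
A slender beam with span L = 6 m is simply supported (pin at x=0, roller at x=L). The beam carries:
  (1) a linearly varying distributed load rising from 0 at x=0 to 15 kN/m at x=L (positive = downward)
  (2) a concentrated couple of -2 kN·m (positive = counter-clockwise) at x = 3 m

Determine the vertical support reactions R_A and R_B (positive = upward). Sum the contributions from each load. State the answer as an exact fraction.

Load 1 — triangular load w₀=15 kN/m (0→w₀ over full span):
  R_A = w₀L/6 = 15·6/6 = 15 kN
  R_B = w₀L/3 = 15·6/3 = 30 kN
Load 2 — applied couple M₀=-2 kN·m at a=3 m (b=L-a=3):
  R_A = M₀/L = (-2)/6 = -1/3 kN
  R_B = -M₀/L = -(-2)/6 = 1/3 kN
Superposition: R_A = 44/3 kN, R_B = 91/3 kN

R_A = 44/3 kN, R_B = 91/3 kN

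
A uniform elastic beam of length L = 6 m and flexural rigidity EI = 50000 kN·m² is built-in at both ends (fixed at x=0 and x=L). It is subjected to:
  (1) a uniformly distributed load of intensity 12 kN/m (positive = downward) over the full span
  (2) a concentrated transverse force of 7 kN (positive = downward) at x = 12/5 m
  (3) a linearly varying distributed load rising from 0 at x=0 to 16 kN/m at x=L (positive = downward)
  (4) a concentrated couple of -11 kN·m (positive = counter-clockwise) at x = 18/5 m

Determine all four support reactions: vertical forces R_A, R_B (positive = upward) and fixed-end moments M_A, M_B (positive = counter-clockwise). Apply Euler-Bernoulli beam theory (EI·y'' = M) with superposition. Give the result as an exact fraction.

Load 1 — uniform load w=12 kN/m over full span:
  R_A = wL/2 = 12·6/2 = 36 kN
  M_A = wL²/12 = 12·6²/12 = 36 kN·m
  R_B = wL/2 = 12·6/2 = 36 kN
  M_B = -wL²/12 = -12·6²/12 = -36 kN·m
Load 2 — point force P=7 kN at a=12/5 m (b=L-a=18/5):
  R_A = Pb²(3a+b)/L³ = 7·(18/5)²·(3·(12/5)+(18/5))/6³ = 567/125 kN
  M_A = Pab²/L² = 7·(12/5)·(18/5)²/6² = 756/125 kN·m
  R_B = Pa²(a+3b)/L³ = 7·(12/5)²·((12/5)+3·(18/5))/6³ = 308/125 kN
  M_B = -Pa²b/L² = -7·(12/5)²·(18/5)/6² = -504/125 kN·m
Load 3 — triangular load w₀=16 kN/m (0→w₀ over full span):
  R_A = 3w₀L/20 = 3·16·6/20 = 72/5 kN
  M_A = w₀L²/30 = 16·6²/30 = 96/5 kN·m
  R_B = 7w₀L/20 = 7·16·6/20 = 168/5 kN
  M_B = -w₀L²/20 = -16·6²/20 = -144/5 kN·m
Load 4 — applied couple M₀=-11 kN·m at a=18/5 m (b=L-a=12/5):
  R_A = 6M₀ab/L³ = 6·(-11)·(18/5)·(12/5)/6³ = -66/25 kN
  M_A = M₀b(2a-b)/L² = (-11)·(12/5)·(2·(18/5)-(12/5))/6² = -88/25 kN·m
  R_B = -6M₀ab/L³ = -6·(-11)·(18/5)·(12/5)/6³ = 66/25 kN
  M_B = M₀a(2b-a)/L² = (-11)·(18/5)·(2·(12/5)-(18/5))/6² = -33/25 kN·m
Superposition: R_A = 6537/125 kN, M_A = 7216/125 kN·m, R_B = 9338/125 kN, M_B = -8769/125 kN·m

R_A = 6537/125 kN, M_A = 7216/125 kN·m, R_B = 9338/125 kN, M_B = -8769/125 kN·m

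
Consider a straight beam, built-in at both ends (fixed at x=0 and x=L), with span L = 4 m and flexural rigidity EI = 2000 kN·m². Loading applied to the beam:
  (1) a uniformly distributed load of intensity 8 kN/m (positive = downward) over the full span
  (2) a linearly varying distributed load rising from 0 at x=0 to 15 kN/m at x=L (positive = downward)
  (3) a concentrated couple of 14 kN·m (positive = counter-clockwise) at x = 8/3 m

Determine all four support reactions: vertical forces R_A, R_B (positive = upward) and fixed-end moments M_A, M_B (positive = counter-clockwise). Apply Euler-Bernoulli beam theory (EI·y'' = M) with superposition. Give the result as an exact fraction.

Load 1 — uniform load w=8 kN/m over full span:
  R_A = wL/2 = 8·4/2 = 16 kN
  M_A = wL²/12 = 8·4²/12 = 32/3 kN·m
  R_B = wL/2 = 8·4/2 = 16 kN
  M_B = -wL²/12 = -8·4²/12 = -32/3 kN·m
Load 2 — triangular load w₀=15 kN/m (0→w₀ over full span):
  R_A = 3w₀L/20 = 3·15·4/20 = 9 kN
  M_A = w₀L²/30 = 15·4²/30 = 8 kN·m
  R_B = 7w₀L/20 = 7·15·4/20 = 21 kN
  M_B = -w₀L²/20 = -15·4²/20 = -12 kN·m
Load 3 — applied couple M₀=14 kN·m at a=8/3 m (b=L-a=4/3):
  R_A = 6M₀ab/L³ = 6·14·(8/3)·(4/3)/4³ = 14/3 kN
  M_A = M₀b(2a-b)/L² = 14·(4/3)·(2·(8/3)-(4/3))/4² = 14/3 kN·m
  R_B = -6M₀ab/L³ = -6·14·(8/3)·(4/3)/4³ = -14/3 kN
  M_B = M₀a(2b-a)/L² = 14·(8/3)·(2·(4/3)-(8/3))/4² = 0 kN·m
Superposition: R_A = 89/3 kN, M_A = 70/3 kN·m, R_B = 97/3 kN, M_B = -68/3 kN·m

R_A = 89/3 kN, M_A = 70/3 kN·m, R_B = 97/3 kN, M_B = -68/3 kN·m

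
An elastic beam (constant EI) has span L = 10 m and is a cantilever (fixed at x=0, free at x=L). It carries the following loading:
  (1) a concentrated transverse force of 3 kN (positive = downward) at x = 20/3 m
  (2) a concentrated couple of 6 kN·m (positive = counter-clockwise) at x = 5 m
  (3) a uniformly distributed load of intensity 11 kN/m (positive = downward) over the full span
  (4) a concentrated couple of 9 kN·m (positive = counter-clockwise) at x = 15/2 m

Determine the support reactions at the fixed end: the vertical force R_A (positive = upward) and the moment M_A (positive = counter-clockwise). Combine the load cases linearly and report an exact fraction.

R_A = 113 kN, M_A = 555 kN·m

Load 1 — point force P=3 kN at a=20/3 m (b=L-a=10/3):
  R_A = P = 3 kN
  M_A = Pa = 3·(20/3) = 20 kN·m
Load 2 — applied couple M₀=6 kN·m at a=5 m (b=L-a=5):
  R_A = 0 kN
  M_A = -M₀ = -6 kN·m
Load 3 — uniform load w=11 kN/m over full span:
  R_A = wL = 11·10 = 110 kN
  M_A = wL²/2 = 11·10²/2 = 550 kN·m
Load 4 — applied couple M₀=9 kN·m at a=15/2 m (b=L-a=5/2):
  R_A = 0 kN
  M_A = -M₀ = -9 kN·m
Superposition: R_A = 113 kN, M_A = 555 kN·m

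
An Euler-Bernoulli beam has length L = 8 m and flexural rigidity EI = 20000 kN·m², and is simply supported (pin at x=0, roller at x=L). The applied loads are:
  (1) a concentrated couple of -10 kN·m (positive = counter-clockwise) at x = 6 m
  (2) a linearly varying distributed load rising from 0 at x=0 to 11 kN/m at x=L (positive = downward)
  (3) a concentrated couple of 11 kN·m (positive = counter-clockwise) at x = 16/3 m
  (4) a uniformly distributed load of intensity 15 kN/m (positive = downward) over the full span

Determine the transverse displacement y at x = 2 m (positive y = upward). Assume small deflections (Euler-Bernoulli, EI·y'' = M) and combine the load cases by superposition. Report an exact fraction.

Load 1 — applied couple M₀=-10 kN·m at a=6 m (b=L-a=2):
  y_1 = (M₀x³/(6L)+C₁x)/EI  [x≤a] with C₁=M₀(3b²-L²)/(6L)=65/6 = ((-10)·2³/(6·8)+(65/6)·2)/20000 = 1/1000 m
Load 2 — triangular load w₀=11 kN/m (0→w₀ over full span):
  y_2 = -w₀x(7L⁴-10L²x²+3x⁴)/(360LEI) = -11·2·(7·8⁴-10·8²·2²+3·2⁴)/(360·8·20000) = -1199/120000 m
Load 3 — applied couple M₀=11 kN·m at a=16/3 m (b=L-a=8/3):
  y_3 = (M₀x³/(6L)+C₁x)/EI  [x≤a] with C₁=M₀(3b²-L²)/(6L)=-88/9 = (11·2³/(6·8)+(-88/9)·2)/20000 = -319/360000 m
Load 4 — uniform load w=15 kN/m over full span:
  y_4 = -wx(L³-2Lx²+x³)/(24EI) = -15·2·(8³-2·8·2²+2³)/(24·20000) = -57/2000 m
Superposition: y = Σ y_i = -1727/45000 m ≈ -0.038378 m

y(2) = -1727/45000 m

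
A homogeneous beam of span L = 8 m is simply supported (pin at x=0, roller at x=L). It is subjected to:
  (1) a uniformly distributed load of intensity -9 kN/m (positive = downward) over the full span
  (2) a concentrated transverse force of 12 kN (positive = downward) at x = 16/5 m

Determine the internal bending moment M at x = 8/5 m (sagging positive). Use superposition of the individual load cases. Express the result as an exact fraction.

M(8/5) = -864/25 kN·m

Load 1 — uniform load w=-9 kN/m over full span:
  M_1 = wx(L-x)/2 = (-9)·(8/5)·(8-(8/5))/2 = -1152/25 kN·m
Load 2 — point force P=12 kN at a=16/5 m (b=L-a=24/5):
  M_2 = Pbx/L  [x≤a] = 12·(24/5)·(8/5)/8 = 288/25 kN·m
Superposition: M = Σ M_i = -864/25 kN·m ≈ -34.560000 kN·m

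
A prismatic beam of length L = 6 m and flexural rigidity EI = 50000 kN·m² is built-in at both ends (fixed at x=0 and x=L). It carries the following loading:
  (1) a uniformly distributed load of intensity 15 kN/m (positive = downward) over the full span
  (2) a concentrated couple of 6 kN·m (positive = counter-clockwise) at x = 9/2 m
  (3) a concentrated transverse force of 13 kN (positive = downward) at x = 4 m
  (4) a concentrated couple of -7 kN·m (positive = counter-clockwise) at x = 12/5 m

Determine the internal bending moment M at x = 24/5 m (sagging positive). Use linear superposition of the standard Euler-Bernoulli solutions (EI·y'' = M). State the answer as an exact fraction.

Load 1 — uniform load w=15 kN/m over full span:
  M_1 = wLx/2 - wL²/12 - wx²/2 = 15·6·(24/5)/2 - 15·6²/12 - 15·(24/5)²/2 = -9/5 kN·m
Load 2 — applied couple M₀=6 kN·m at a=9/2 m (b=L-a=3/2):
  M_2 = R_Ax - M_A - M₀  [x>a] with R_A=9/8, M_A=15/8 = (9/8)·(24/5) - (15/8) - 6 = -99/40 kN·m
Load 3 — point force P=13 kN at a=4 m (b=L-a=2):
  M_3 = Pa²(a+3b)(L-x)/L³ - Pa²b/L²  [x>a] = 13·4²·(4+3·2)·(6-(24/5))/6³ - 13·4²·2/6² = 0 kN·m
Load 4 — applied couple M₀=-7 kN·m at a=12/5 m (b=L-a=18/5):
  M_4 = R_Ax - M_A - M₀  [x>a] with R_A=-42/25, M_A=-21/25 = (-42/25)·(24/5) - (-21/25) - (-7) = -28/125 kN·m
Superposition: M = Σ M_i = -4499/1000 kN·m ≈ -4.499000 kN·m

M(24/5) = -4499/1000 kN·m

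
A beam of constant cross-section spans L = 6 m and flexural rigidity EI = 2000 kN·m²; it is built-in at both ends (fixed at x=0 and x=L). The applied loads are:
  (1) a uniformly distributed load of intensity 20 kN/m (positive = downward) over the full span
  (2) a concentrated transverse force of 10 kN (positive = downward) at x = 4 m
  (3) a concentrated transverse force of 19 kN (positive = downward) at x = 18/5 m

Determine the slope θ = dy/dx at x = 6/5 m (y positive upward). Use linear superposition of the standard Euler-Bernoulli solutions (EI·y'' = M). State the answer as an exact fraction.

θ(6/5) = -108619/4687500 rad

Load 1 — uniform load w=20 kN/m over full span:
  θ_1 = -wx(L-x)(L-2x)/(12EI) = -20·(6/5)·(6-(6/5))·(6-2·(6/5))/(12·2000) = -54/3125 rad
Load 2 — point force P=10 kN at a=4 m (b=L-a=2):
  θ_2 = -Pb²x(2aL-(3a+b)x)/(2L³EI)  [x≤a] = -10·2²·(6/5)·(2·4·6-(3·4+2)·(6/5))/(2·6³·2000) = -13/7500 rad
Load 3 — point force P=19 kN at a=18/5 m (b=L-a=12/5):
  θ_3 = -Pb²x(2aL-(3a+b)x)/(2L³EI)  [x≤a] = -19·(12/5)²·(6/5)·(2·(18/5)·6-(3·(18/5)+(12/5))·(6/5))/(2·6³·2000) = -3249/781250 rad
Superposition: θ = Σ θ_i = -108619/4687500 rad ≈ -0.023172 rad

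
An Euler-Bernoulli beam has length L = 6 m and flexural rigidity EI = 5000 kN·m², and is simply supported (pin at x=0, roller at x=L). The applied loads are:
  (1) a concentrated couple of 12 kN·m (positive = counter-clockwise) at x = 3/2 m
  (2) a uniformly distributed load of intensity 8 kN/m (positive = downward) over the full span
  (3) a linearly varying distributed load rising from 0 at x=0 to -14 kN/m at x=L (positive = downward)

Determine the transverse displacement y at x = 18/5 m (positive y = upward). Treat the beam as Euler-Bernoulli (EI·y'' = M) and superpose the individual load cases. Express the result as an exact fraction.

Load 1 — applied couple M₀=12 kN·m at a=3/2 m (b=L-a=9/2):
  y_1 = (M₀x³/(6L)-M₀(x-a)²/2+C₁x)/EI  [x>a] with C₁=M₀(3b²-L²)/(6L)=33/4 = (12·(18/5)³/(6·6)-12·((18/5)-(3/2))²/2+(33/4)·(18/5))/5000 = 2349/625000 m
Load 2 — uniform load w=8 kN/m over full span:
  y_2 = -wx(L³-2Lx²+x³)/(24EI) = -8·(18/5)·(6³-2·6·(18/5)²+(18/5)³)/(24·5000) = -10044/390625 m
Load 3 — triangular load w₀=-14 kN/m (0→w₀ over full span):
  y_3 = -w₀x(7L⁴-10L²x²+3x⁴)/(360LEI) = -(-14)·(18/5)·(7·6⁴-10·6²·(18/5)²+3·(18/5)⁴)/(360·6·5000) = 223776/9765625 m
Superposition: y = Σ y_i = 75033/78125000 m ≈ 0.000960 m

y(18/5) = 75033/78125000 m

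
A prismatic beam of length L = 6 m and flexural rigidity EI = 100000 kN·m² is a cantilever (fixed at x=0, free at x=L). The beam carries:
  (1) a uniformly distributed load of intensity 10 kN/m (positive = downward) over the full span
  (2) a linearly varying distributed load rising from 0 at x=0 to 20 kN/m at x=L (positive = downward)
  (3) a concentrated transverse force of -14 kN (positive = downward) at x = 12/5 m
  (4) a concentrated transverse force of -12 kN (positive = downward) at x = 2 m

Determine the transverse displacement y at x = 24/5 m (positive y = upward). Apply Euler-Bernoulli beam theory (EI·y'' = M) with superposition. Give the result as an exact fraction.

y(24/5) = -519149/19531250 m

Load 1 — uniform load w=10 kN/m over full span:
  y_1 = -wx²(x²-4Lx+6L²)/(24EI) = -10·(24/5)²·((24/5)²-4·6·(24/5)+6·6²)/(24·100000) = -4644/390625 m
Load 2 — triangular load w₀=20 kN/m (0→w₀ over full span):
  y_2 = (w₀Lx³/12-w₀L²x²/6-w₀x⁵/(120L))/EI = (20·6·(24/5)³/12-20·6²·(24/5)²/6-20·(24/5)⁵/(120·6))/100000 = -168912/9765625 m
Load 3 — point force P=-14 kN at a=12/5 m (b=L-a=18/5):
  y_3 = -Pa²(3x-a)/(6EI)  [x>a] = -(-14)·(12/5)²·(3·(24/5)-(12/5))/(6·100000) = 126/78125 m
Load 4 — point force P=-12 kN at a=2 m (b=L-a=4):
  y_4 = -Pa²(3x-a)/(6EI)  [x>a] = -(-12)·2²·(3·(24/5)-2)/(6·100000) = 31/31250 m
Superposition: y = Σ y_i = -519149/19531250 m ≈ -0.026580 m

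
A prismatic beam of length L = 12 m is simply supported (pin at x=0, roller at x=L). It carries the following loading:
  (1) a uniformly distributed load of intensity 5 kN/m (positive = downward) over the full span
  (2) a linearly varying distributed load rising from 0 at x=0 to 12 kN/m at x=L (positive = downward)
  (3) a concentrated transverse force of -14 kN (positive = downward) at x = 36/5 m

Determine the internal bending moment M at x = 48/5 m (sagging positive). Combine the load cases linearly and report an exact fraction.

Load 1 — uniform load w=5 kN/m over full span:
  M_1 = wx(L-x)/2 = 5·(48/5)·(12-(48/5))/2 = 288/5 kN·m
Load 2 — triangular load w₀=12 kN/m (0→w₀ over full span):
  M_2 = w₀Lx/6 - w₀x³/(6L) = 12·12·(48/5)/6 - 12·(48/5)³/(6·12) = 10368/125 kN·m
Load 3 — point force P=-14 kN at a=36/5 m (b=L-a=24/5):
  M_3 = Pa(L-x)/L  [x>a] = (-14)·(36/5)·(12-(48/5))/12 = -504/25 kN·m
Superposition: M = Σ M_i = 15048/125 kN·m ≈ 120.384000 kN·m

M(48/5) = 15048/125 kN·m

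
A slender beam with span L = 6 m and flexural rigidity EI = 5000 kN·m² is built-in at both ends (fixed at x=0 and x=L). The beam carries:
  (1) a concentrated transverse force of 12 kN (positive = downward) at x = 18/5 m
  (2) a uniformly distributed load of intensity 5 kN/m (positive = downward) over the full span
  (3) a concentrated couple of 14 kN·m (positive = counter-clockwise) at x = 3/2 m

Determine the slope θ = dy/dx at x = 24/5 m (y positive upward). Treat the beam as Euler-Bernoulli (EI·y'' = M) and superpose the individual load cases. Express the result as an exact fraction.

Load 1 — point force P=12 kN at a=18/5 m (b=L-a=12/5):
  θ_1 = Pa²(L-x)(2bL-(3b+a)(L-x))/(2L³EI)  [x>a] = 12·(18/5)²·(6-(24/5))·(2·(12/5)·6-(3·(12/5)+(18/5))·(6-(24/5)))/(2·6³·5000) = 2673/1953125 rad
Load 2 — uniform load w=5 kN/m over full span:
  θ_2 = -wx(L-x)(L-2x)/(12EI) = -5·(24/5)·(6-(24/5))·(6-2·(24/5))/(12·5000) = 27/15625 rad
Load 3 — applied couple M₀=14 kN·m at a=3/2 m (b=L-a=9/2):
  θ_3 = (R_Ax²/2 - M_Ax - M₀(x-a))/EI  [x>a] with R_A=21/8, M_A=-21/8 = ((21/8)·(24/5)²/2 - (-21/8)·(24/5) - 14·((24/5)-(3/2)))/5000 = -21/31250 rad
Superposition: θ = Σ θ_i = 9471/3906250 rad ≈ 0.002425 rad

θ(24/5) = 9471/3906250 rad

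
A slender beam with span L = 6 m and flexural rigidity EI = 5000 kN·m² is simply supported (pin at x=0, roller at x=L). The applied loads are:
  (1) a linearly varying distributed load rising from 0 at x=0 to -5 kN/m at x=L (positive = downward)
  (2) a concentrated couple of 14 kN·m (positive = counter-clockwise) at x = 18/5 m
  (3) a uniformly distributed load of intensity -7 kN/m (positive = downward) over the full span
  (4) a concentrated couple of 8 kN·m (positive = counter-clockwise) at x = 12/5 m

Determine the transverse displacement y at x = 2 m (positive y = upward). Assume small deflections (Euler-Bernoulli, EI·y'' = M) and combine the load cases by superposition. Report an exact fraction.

Load 1 — triangular load w₀=-5 kN/m (0→w₀ over full span):
  y_1 = -w₀x(7L⁴-10L²x²+3x⁴)/(360LEI) = -(-5)·2·(7·6⁴-10·6²·2²+3·2⁴)/(360·6·5000) = 8/1125 m
Load 2 — applied couple M₀=14 kN·m at a=18/5 m (b=L-a=12/5):
  y_2 = (M₀x³/(6L)+C₁x)/EI  [x≤a] with C₁=M₀(3b²-L²)/(6L)=-182/25 = (14·2³/(6·6)+(-182/25)·2)/5000 = -322/140625 m
Load 3 — uniform load w=-7 kN/m over full span:
  y_3 = -wx(L³-2Lx²+x³)/(24EI) = -(-7)·2·(6³-2·6·2²+2³)/(24·5000) = 77/3750 m
Load 4 — applied couple M₀=8 kN·m at a=12/5 m (b=L-a=18/5):
  y_4 = (M₀x³/(6L)+C₁x)/EI  [x≤a] with C₁=M₀(3b²-L²)/(6L)=16/25 = (8·2³/(6·6)+(16/25)·2)/5000 = 86/140625 m
Superposition: y = Σ y_i = 7303/281250 m ≈ 0.025966 m

y(2) = 7303/281250 m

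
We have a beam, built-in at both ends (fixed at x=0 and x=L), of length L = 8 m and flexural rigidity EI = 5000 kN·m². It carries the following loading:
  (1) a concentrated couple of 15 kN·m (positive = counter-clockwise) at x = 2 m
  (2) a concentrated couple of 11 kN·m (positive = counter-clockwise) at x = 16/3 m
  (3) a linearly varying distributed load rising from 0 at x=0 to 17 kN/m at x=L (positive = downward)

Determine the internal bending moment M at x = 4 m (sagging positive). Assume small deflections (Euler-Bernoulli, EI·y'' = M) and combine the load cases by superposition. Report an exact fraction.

Load 1 — applied couple M₀=15 kN·m at a=2 m (b=L-a=6):
  M_1 = R_Ax - M_A - M₀  [x>a] with R_A=135/64, M_A=-45/16 = (135/64)·4 - (-45/16) - 15 = -15/4 kN·m
Load 2 — applied couple M₀=11 kN·m at a=16/3 m (b=L-a=8/3):
  M_2 = R_Ax - M_A  [x≤a] with R_A=11/6, M_A=11/3 = (11/6)·4 - (11/3) = 11/3 kN·m
Load 3 — triangular load w₀=17 kN/m (0→w₀ over full span):
  M_3 = 3w₀Lx/20 - w₀L²/30 - w₀x³/(6L) = 3·17·8·4/20 - 17·8²/30 - 17·4³/(6·8) = 68/3 kN·m
Superposition: M = Σ M_i = 271/12 kN·m ≈ 22.583333 kN·m

M(4) = 271/12 kN·m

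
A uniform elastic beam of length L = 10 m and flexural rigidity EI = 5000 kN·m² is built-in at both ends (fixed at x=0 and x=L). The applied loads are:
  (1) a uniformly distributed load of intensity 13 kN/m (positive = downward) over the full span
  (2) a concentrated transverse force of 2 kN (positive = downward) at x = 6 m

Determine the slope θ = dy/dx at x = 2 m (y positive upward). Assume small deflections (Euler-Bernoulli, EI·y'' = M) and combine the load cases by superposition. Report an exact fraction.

Load 1 — uniform load w=13 kN/m over full span:
  θ_1 = -wx(L-x)(L-2x)/(12EI) = -13·2·(10-2)·(10-2·2)/(12·5000) = -13/625 rad
Load 2 — point force P=2 kN at a=6 m (b=L-a=4):
  θ_2 = -Pb²x(2aL-(3a+b)x)/(2L³EI)  [x≤a] = -2·4²·2·(2·6·10-(3·6+4)·2)/(2·10³·5000) = -38/78125 rad
Superposition: θ = Σ θ_i = -1663/78125 rad ≈ -0.021286 rad

θ(2) = -1663/78125 rad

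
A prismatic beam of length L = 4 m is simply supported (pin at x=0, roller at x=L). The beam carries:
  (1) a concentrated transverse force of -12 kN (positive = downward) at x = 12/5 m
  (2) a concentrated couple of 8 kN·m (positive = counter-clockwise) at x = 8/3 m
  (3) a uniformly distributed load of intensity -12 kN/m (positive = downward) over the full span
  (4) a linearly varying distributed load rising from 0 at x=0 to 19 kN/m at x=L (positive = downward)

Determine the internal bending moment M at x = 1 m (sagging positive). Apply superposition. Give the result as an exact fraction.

Load 1 — point force P=-12 kN at a=12/5 m (b=L-a=8/5):
  M_1 = Pbx/L  [x≤a] = (-12)·(8/5)·1/4 = -24/5 kN·m
Load 2 — applied couple M₀=8 kN·m at a=8/3 m (b=L-a=4/3):
  M_2 = M₀x/L  [x≤a] = 8·1/4 = 2 kN·m
Load 3 — uniform load w=-12 kN/m over full span:
  M_3 = wx(L-x)/2 = (-12)·1·(4-1)/2 = -18 kN·m
Load 4 — triangular load w₀=19 kN/m (0→w₀ over full span):
  M_4 = w₀Lx/6 - w₀x³/(6L) = 19·4·1/6 - 19·1³/(6·4) = 95/8 kN·m
Superposition: M = Σ M_i = -357/40 kN·m ≈ -8.925000 kN·m

M(1) = -357/40 kN·m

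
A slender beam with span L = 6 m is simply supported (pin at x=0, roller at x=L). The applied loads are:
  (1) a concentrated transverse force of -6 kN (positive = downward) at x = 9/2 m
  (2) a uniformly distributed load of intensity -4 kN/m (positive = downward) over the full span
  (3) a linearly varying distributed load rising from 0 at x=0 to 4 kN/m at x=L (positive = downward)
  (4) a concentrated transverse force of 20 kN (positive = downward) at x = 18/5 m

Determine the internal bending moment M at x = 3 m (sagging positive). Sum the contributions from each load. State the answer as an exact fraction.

M(3) = 21/2 kN·m

Load 1 — point force P=-6 kN at a=9/2 m (b=L-a=3/2):
  M_1 = Pbx/L  [x≤a] = (-6)·(3/2)·3/6 = -9/2 kN·m
Load 2 — uniform load w=-4 kN/m over full span:
  M_2 = wx(L-x)/2 = (-4)·3·(6-3)/2 = -18 kN·m
Load 3 — triangular load w₀=4 kN/m (0→w₀ over full span):
  M_3 = w₀Lx/6 - w₀x³/(6L) = 4·6·3/6 - 4·3³/(6·6) = 9 kN·m
Load 4 — point force P=20 kN at a=18/5 m (b=L-a=12/5):
  M_4 = Pbx/L  [x≤a] = 20·(12/5)·3/6 = 24 kN·m
Superposition: M = Σ M_i = 21/2 kN·m ≈ 10.500000 kN·m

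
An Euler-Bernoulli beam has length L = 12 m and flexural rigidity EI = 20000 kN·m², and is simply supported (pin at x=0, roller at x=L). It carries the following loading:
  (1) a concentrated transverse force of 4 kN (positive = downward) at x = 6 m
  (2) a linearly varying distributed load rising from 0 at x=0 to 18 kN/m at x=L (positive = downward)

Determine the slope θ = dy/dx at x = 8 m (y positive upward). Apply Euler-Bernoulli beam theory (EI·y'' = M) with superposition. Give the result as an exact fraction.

Load 1 — point force P=4 kN at a=6 m (b=L-a=6):
  θ_1 = -Pa(2L²-6Lx+3x²+a²)/(6LEI)  [x>a] = -4·6·(2·12²-6·12·8+3·8²+6²)/(6·12·20000) = 1/1000 rad
Load 2 — triangular load w₀=18 kN/m (0→w₀ over full span):
  θ_2 = -w₀(7L⁴-30L²x²+15x⁴)/(360LEI) = -18·(7·12⁴-30·12²·8²+15·8⁴)/(360·12·20000) = 91/6250 rad
Superposition: θ = Σ θ_i = 389/25000 rad ≈ 0.015560 rad

θ(8) = 389/25000 rad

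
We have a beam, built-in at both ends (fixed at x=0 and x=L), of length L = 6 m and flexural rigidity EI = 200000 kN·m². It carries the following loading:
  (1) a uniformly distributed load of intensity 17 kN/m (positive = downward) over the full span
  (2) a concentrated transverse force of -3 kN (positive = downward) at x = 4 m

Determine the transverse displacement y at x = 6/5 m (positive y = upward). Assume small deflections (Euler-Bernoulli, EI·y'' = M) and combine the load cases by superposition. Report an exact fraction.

Load 1 — uniform load w=17 kN/m over full span:
  y_1 = -wx²(L-x)²/(24EI) = -17·(6/5)²·(6-(6/5))²/(24·200000) = -459/3906250 m
Load 2 — point force P=-3 kN at a=4 m (b=L-a=2):
  y_2 = -Pb²x²(3aL-(3a+b)x)/(6L³EI)  [x≤a] = -(-3)·2²·(6/5)²·(3·4·6-(3·4+2)·(6/5))/(6·6³·200000) = 23/6250000 m
Superposition: y = Σ y_i = -3557/31250000 m ≈ -0.000114 m

y(6/5) = -3557/31250000 m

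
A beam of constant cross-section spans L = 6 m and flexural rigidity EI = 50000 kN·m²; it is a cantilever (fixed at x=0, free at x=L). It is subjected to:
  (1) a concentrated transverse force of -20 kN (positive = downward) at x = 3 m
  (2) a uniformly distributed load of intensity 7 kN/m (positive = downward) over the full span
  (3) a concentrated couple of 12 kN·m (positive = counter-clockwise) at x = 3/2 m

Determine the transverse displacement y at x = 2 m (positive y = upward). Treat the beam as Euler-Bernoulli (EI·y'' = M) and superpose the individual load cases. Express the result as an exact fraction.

y(2) = -509/300000 m

Load 1 — point force P=-20 kN at a=3 m (b=L-a=3):
  y_1 = -Px²(3a-x)/(6EI)  [x≤a] = -(-20)·2²·(3·3-2)/(6·50000) = 7/3750 m
Load 2 — uniform load w=7 kN/m over full span:
  y_2 = -wx²(x²-4Lx+6L²)/(24EI) = -7·2²·(2²-4·6·2+6·6²)/(24·50000) = -301/75000 m
Load 3 — applied couple M₀=12 kN·m at a=3/2 m (b=L-a=9/2):
  y_3 = M₀a(2x-a)/(2EI)  [x>a] = 12·(3/2)·(2·2-(3/2))/(2·50000) = 9/20000 m
Superposition: y = Σ y_i = -509/300000 m ≈ -0.001697 m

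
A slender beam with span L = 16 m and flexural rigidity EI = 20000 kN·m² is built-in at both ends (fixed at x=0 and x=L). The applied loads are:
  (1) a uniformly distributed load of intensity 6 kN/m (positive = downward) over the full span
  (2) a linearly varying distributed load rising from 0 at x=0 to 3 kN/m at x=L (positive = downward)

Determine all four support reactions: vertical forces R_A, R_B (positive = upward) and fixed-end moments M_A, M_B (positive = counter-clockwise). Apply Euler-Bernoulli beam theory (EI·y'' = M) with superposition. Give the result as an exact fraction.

R_A = 276/5 kN, M_A = 768/5 kN·m, R_B = 324/5 kN, M_B = -832/5 kN·m

Load 1 — uniform load w=6 kN/m over full span:
  R_A = wL/2 = 6·16/2 = 48 kN
  M_A = wL²/12 = 6·16²/12 = 128 kN·m
  R_B = wL/2 = 6·16/2 = 48 kN
  M_B = -wL²/12 = -6·16²/12 = -128 kN·m
Load 2 — triangular load w₀=3 kN/m (0→w₀ over full span):
  R_A = 3w₀L/20 = 3·3·16/20 = 36/5 kN
  M_A = w₀L²/30 = 3·16²/30 = 128/5 kN·m
  R_B = 7w₀L/20 = 7·3·16/20 = 84/5 kN
  M_B = -w₀L²/20 = -3·16²/20 = -192/5 kN·m
Superposition: R_A = 276/5 kN, M_A = 768/5 kN·m, R_B = 324/5 kN, M_B = -832/5 kN·m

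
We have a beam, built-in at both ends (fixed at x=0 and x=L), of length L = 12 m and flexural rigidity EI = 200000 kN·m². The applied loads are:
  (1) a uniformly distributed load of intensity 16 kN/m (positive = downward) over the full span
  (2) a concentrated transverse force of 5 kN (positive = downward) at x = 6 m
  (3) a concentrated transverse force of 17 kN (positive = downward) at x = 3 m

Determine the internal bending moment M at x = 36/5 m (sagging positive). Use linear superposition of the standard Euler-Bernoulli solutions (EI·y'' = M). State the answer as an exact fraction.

Load 1 — uniform load w=16 kN/m over full span:
  M_1 = wLx/2 - wL²/12 - wx²/2 = 16·12·(36/5)/2 - 16·12²/12 - 16·(36/5)²/2 = 2112/25 kN·m
Load 2 — point force P=5 kN at a=6 m (b=L-a=6):
  M_2 = Pa²(a+3b)(L-x)/L³ - Pa²b/L²  [x>a] = 5·6²·(6+3·6)·(12-(36/5))/12³ - 5·6²·6/12² = 9/2 kN·m
Load 3 — point force P=17 kN at a=3 m (b=L-a=9):
  M_3 = Pa²(a+3b)(L-x)/L³ - Pa²b/L²  [x>a] = 17·3²·(3+3·9)·(12-(36/5))/12³ - 17·3²·9/12² = 51/16 kN·m
Superposition: M = Σ M_i = 36867/400 kN·m ≈ 92.167500 kN·m

M(36/5) = 36867/400 kN·m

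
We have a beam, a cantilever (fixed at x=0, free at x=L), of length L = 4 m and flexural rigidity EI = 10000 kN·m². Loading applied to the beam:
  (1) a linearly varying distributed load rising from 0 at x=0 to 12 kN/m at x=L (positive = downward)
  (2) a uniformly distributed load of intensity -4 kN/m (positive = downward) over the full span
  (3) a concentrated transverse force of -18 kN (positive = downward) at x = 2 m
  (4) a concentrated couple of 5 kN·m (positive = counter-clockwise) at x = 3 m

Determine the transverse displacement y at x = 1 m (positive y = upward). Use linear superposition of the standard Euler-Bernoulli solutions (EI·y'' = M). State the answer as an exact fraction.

Load 1 — triangular load w₀=12 kN/m (0→w₀ over full span):
  y_1 = (w₀Lx³/12-w₀L²x²/6-w₀x⁵/(120L))/EI = (12·4·1³/12-12·4²·1²/6-12·1⁵/(120·4))/10000 = -1121/400000 m
Load 2 — uniform load w=-4 kN/m over full span:
  y_2 = -wx²(x²-4Lx+6L²)/(24EI) = -(-4)·1²·(1²-4·4·1+6·4²)/(24·10000) = 27/20000 m
Load 3 — point force P=-18 kN at a=2 m (b=L-a=2):
  y_3 = -Px²(3a-x)/(6EI)  [x≤a] = -(-18)·1²·(3·2-1)/(6·10000) = 3/2000 m
Load 4 — applied couple M₀=5 kN·m at a=3 m (b=L-a=1):
  y_4 = M₀x²/(2EI)  [x≤a] = 5·1²/(2·10000) = 1/4000 m
Superposition: y = Σ y_i = 119/400000 m ≈ 0.000298 m

y(1) = 119/400000 m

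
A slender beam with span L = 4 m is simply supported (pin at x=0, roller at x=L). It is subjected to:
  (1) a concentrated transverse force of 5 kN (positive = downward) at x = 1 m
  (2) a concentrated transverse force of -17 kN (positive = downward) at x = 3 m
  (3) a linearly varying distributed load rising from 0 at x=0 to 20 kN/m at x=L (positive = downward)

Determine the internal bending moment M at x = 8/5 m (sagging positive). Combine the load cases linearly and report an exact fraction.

M(8/5) = 353/25 kN·m

Load 1 — point force P=5 kN at a=1 m (b=L-a=3):
  M_1 = Pa(L-x)/L  [x>a] = 5·1·(4-(8/5))/4 = 3 kN·m
Load 2 — point force P=-17 kN at a=3 m (b=L-a=1):
  M_2 = Pbx/L  [x≤a] = (-17)·1·(8/5)/4 = -34/5 kN·m
Load 3 — triangular load w₀=20 kN/m (0→w₀ over full span):
  M_3 = w₀Lx/6 - w₀x³/(6L) = 20·4·(8/5)/6 - 20·(8/5)³/(6·4) = 448/25 kN·m
Superposition: M = Σ M_i = 353/25 kN·m ≈ 14.120000 kN·m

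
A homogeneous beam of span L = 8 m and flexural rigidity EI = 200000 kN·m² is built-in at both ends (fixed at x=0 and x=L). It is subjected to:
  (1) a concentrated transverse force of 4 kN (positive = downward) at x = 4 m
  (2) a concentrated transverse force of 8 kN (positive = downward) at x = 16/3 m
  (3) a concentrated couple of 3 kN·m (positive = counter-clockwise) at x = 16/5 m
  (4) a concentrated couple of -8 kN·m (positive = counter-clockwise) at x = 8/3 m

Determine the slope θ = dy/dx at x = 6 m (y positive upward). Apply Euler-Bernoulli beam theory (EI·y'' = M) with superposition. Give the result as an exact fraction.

θ(6) = 2911/45000000 rad

Load 1 — point force P=4 kN at a=4 m (b=L-a=4):
  θ_1 = Pa²(L-x)(2bL-(3b+a)(L-x))/(2L³EI)  [x>a] = 4·4²·(8-6)·(2·4·8-(3·4+4)·(8-6))/(2·8³·200000) = 1/50000 rad
Load 2 — point force P=8 kN at a=16/3 m (b=L-a=8/3):
  θ_2 = Pa²(L-x)(2bL-(3b+a)(L-x))/(2L³EI)  [x>a] = 8·(16/3)²·(8-6)·(2·(8/3)·8-(3·(8/3)+(16/3))·(8-6))/(2·8³·200000) = 1/28125 rad
Load 3 — applied couple M₀=3 kN·m at a=16/5 m (b=L-a=24/5):
  θ_3 = (R_Ax²/2 - M_Ax - M₀(x-a))/EI  [x>a] with R_A=27/50, M_A=9/25 = ((27/50)·6²/2 - (9/25)·6 - 3·(6-(16/5)))/200000 = -21/5000000 rad
Load 4 — applied couple M₀=-8 kN·m at a=8/3 m (b=L-a=16/3):
  θ_4 = (R_Ax²/2 - M_Ax - M₀(x-a))/EI  [x>a] with R_A=-4/3, M_A=0 = ((-4/3)·6²/2 - 0·6 - (-8)·(6-(8/3)))/200000 = 1/75000 rad
Superposition: θ = Σ θ_i = 2911/45000000 rad ≈ 0.000065 rad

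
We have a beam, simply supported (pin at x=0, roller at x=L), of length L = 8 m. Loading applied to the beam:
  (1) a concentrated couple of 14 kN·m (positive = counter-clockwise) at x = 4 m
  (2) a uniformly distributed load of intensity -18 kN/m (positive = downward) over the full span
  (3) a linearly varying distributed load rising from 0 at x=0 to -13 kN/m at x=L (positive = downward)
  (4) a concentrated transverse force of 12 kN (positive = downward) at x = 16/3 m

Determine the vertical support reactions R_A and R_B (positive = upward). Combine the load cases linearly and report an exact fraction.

Load 1 — applied couple M₀=14 kN·m at a=4 m (b=L-a=4):
  R_A = M₀/L = 14/8 = 7/4 kN
  R_B = -M₀/L = -14/8 = -7/4 kN
Load 2 — uniform load w=-18 kN/m over full span:
  R_A = wL/2 = (-18)·8/2 = -72 kN
  R_B = wL/2 = (-18)·8/2 = -72 kN
Load 3 — triangular load w₀=-13 kN/m (0→w₀ over full span):
  R_A = w₀L/6 = (-13)·8/6 = -52/3 kN
  R_B = w₀L/3 = (-13)·8/3 = -104/3 kN
Load 4 — point force P=12 kN at a=16/3 m (b=L-a=8/3):
  R_A = Pb/L = 12·(8/3)/8 = 4 kN
  R_B = Pa/L = 12·(16/3)/8 = 8 kN
Superposition: R_A = -1003/12 kN, R_B = -1205/12 kN

R_A = -1003/12 kN, R_B = -1205/12 kN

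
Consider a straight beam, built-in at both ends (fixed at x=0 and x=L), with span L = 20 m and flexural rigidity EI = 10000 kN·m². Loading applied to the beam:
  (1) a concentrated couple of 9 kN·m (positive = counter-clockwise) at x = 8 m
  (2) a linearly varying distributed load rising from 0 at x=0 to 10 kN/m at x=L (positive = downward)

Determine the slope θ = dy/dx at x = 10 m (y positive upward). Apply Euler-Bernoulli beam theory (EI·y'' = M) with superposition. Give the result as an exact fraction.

Load 1 — applied couple M₀=9 kN·m at a=8 m (b=L-a=12):
  θ_1 = (R_Ax²/2 - M_Ax - M₀(x-a))/EI  [x>a] with R_A=81/125, M_A=27/25 = ((81/125)·10²/2 - (27/25)·10 - 9·(10-8))/10000 = 9/25000 rad
Load 2 — triangular load w₀=10 kN/m (0→w₀ over full span):
  θ_2 = -w₀(2x(L-x)(L-2x)(x+2L)+x²(L-x)²)/(120LEI) = -10·(2·10·(20-10)·(20-2·10)·(10+2·20)+10²·(20-10)²)/(120·20·10000) = -1/240 rad
Superposition: θ = Σ θ_i = -571/150000 rad ≈ -0.003807 rad

θ(10) = -571/150000 rad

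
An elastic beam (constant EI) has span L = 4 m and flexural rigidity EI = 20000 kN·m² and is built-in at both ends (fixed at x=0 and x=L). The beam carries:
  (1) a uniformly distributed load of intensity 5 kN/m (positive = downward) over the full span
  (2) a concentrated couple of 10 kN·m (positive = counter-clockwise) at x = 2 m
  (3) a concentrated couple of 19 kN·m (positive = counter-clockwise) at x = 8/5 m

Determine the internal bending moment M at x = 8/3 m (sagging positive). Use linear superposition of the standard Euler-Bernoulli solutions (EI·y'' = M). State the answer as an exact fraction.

M(8/3) = -1493/450 kN·m

Load 1 — uniform load w=5 kN/m over full span:
  M_1 = wLx/2 - wL²/12 - wx²/2 = 5·4·(8/3)/2 - 5·4²/12 - 5·(8/3)²/2 = 20/9 kN·m
Load 2 — applied couple M₀=10 kN·m at a=2 m (b=L-a=2):
  M_2 = R_Ax - M_A - M₀  [x>a] with R_A=15/4, M_A=5/2 = (15/4)·(8/3) - (5/2) - 10 = -5/2 kN·m
Load 3 — applied couple M₀=19 kN·m at a=8/5 m (b=L-a=12/5):
  M_3 = R_Ax - M_A - M₀  [x>a] with R_A=171/25, M_A=57/25 = (171/25)·(8/3) - (57/25) - 19 = -76/25 kN·m
Superposition: M = Σ M_i = -1493/450 kN·m ≈ -3.317778 kN·m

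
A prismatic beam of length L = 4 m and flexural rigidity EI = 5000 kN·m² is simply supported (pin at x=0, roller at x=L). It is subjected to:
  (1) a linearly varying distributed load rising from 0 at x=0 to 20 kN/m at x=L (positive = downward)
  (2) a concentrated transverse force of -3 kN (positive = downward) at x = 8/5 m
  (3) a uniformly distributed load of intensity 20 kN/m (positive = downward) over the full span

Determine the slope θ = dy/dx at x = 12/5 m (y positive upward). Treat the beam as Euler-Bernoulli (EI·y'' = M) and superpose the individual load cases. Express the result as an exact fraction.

Load 1 — triangular load w₀=20 kN/m (0→w₀ over full span):
  θ_1 = -w₀(7L⁴-30L²x²+15x⁴)/(360LEI) = -20·(7·4⁴-30·4²·(12/5)²+15·(12/5)⁴)/(360·4·5000) = 928/703125 rad
Load 2 — point force P=-3 kN at a=8/5 m (b=L-a=12/5):
  θ_2 = -Pa(2L²-6Lx+3x²+a²)/(6LEI)  [x>a] = -(-3)·(8/5)·(2·4²-6·4·(12/5)+3·(12/5)²+(8/5)²)/(6·4·5000) = -18/78125 rad
Load 3 — uniform load w=20 kN/m over full span:
  θ_3 = -w(L³-6Lx²+4x³)/(24EI) = -20·(4³-6·4·(12/5)²+4·(12/5)³)/(24·5000) = 148/46875 rad
Superposition: θ = Σ θ_i = 2986/703125 rad ≈ 0.004247 rad

θ(12/5) = 2986/703125 rad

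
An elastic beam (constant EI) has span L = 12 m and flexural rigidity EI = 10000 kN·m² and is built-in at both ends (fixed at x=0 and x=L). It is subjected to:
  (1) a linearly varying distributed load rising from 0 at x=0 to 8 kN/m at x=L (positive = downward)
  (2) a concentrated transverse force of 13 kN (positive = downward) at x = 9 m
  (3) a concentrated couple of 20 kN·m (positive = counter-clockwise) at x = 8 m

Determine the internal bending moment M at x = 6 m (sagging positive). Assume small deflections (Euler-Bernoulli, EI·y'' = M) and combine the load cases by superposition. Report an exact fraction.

Load 1 — triangular load w₀=8 kN/m (0→w₀ over full span):
  M_1 = 3w₀Lx/20 - w₀L²/30 - w₀x³/(6L) = 3·8·12·6/20 - 8·12²/30 - 8·6³/(6·12) = 24 kN·m
Load 2 — point force P=13 kN at a=9 m (b=L-a=3):
  M_2 = Pb²(3a+b)x/L³ - Pab²/L²  [x≤a] = 13·3²·(3·9+3)·6/12³ - 13·9·3²/12² = 39/8 kN·m
Load 3 — applied couple M₀=20 kN·m at a=8 m (b=L-a=4):
  M_3 = R_Ax - M_A  [x≤a] with R_A=20/9, M_A=20/3 = (20/9)·6 - (20/3) = 20/3 kN·m
Superposition: M = Σ M_i = 853/24 kN·m ≈ 35.541667 kN·m

M(6) = 853/24 kN·m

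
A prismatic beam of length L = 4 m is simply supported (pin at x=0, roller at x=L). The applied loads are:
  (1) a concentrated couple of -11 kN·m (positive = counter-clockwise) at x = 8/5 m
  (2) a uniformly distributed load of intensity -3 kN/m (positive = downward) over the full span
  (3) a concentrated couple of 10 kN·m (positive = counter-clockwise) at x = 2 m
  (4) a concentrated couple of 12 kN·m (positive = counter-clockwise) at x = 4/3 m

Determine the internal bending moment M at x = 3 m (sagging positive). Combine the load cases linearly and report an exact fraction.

M(3) = -29/4 kN·m

Load 1 — applied couple M₀=-11 kN·m at a=8/5 m (b=L-a=12/5):
  M_1 = M₀x/L - M₀  [x>a] = (-11)·3/4 - (-11) = 11/4 kN·m
Load 2 — uniform load w=-3 kN/m over full span:
  M_2 = wx(L-x)/2 = (-3)·3·(4-3)/2 = -9/2 kN·m
Load 3 — applied couple M₀=10 kN·m at a=2 m (b=L-a=2):
  M_3 = M₀x/L - M₀  [x>a] = 10·3/4 - 10 = -5/2 kN·m
Load 4 — applied couple M₀=12 kN·m at a=4/3 m (b=L-a=8/3):
  M_4 = M₀x/L - M₀  [x>a] = 12·3/4 - 12 = -3 kN·m
Superposition: M = Σ M_i = -29/4 kN·m ≈ -7.250000 kN·m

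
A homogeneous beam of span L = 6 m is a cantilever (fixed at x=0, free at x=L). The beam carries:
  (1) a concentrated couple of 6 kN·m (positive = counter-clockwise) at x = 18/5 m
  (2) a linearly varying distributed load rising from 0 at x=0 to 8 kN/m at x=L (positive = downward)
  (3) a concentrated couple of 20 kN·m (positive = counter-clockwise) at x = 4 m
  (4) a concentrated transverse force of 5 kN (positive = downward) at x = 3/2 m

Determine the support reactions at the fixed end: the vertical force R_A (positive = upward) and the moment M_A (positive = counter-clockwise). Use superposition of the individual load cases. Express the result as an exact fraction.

Load 1 — applied couple M₀=6 kN·m at a=18/5 m (b=L-a=12/5):
  R_A = 0 kN
  M_A = -M₀ = -6 kN·m
Load 2 — triangular load w₀=8 kN/m (0→w₀ over full span):
  R_A = w₀L/2 = 8·6/2 = 24 kN
  M_A = w₀L²/3 = 8·6²/3 = 96 kN·m
Load 3 — applied couple M₀=20 kN·m at a=4 m (b=L-a=2):
  R_A = 0 kN
  M_A = -M₀ = -20 kN·m
Load 4 — point force P=5 kN at a=3/2 m (b=L-a=9/2):
  R_A = P = 5 kN
  M_A = Pa = 5·(3/2) = 15/2 kN·m
Superposition: R_A = 29 kN, M_A = 155/2 kN·m

R_A = 29 kN, M_A = 155/2 kN·m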